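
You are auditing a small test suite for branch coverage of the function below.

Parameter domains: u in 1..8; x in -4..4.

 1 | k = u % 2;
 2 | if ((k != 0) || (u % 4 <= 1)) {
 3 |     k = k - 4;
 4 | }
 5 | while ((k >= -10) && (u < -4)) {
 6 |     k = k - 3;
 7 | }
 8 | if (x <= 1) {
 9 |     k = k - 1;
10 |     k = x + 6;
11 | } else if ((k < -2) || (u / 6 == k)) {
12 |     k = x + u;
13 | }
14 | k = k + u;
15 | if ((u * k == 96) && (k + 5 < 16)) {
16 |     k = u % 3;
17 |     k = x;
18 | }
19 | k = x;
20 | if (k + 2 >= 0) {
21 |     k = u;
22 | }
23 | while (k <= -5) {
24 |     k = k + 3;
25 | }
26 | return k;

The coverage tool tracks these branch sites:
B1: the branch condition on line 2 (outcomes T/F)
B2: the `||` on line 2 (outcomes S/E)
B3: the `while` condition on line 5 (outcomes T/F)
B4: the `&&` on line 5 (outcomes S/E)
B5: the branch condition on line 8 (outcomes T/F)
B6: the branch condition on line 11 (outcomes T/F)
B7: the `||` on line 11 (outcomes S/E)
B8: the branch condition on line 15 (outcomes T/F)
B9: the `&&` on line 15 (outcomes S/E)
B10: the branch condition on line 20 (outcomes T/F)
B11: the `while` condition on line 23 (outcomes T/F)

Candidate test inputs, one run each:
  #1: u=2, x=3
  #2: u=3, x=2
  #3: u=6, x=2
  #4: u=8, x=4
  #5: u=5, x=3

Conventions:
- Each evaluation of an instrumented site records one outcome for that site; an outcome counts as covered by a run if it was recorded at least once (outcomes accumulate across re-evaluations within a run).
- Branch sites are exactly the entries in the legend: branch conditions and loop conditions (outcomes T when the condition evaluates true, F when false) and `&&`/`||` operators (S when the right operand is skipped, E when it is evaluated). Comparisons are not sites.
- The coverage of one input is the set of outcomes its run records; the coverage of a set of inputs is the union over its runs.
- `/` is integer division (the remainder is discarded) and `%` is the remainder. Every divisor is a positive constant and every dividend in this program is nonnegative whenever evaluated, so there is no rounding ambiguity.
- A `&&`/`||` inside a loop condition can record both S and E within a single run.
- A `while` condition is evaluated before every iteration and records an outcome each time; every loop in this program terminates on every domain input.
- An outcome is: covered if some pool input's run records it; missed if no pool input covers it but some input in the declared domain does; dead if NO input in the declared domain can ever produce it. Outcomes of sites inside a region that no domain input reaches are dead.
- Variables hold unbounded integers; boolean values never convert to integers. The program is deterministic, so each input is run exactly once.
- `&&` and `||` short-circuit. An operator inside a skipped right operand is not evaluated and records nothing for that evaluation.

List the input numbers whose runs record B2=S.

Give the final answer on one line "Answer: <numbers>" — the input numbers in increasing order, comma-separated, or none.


input #1 (u=2, x=3): never hits B2=S
input #2 (u=3, x=2): hits B2=S
input #3 (u=6, x=2): never hits B2=S
input #4 (u=8, x=4): never hits B2=S
input #5 (u=5, x=3): hits B2=S
Answer: 2, 5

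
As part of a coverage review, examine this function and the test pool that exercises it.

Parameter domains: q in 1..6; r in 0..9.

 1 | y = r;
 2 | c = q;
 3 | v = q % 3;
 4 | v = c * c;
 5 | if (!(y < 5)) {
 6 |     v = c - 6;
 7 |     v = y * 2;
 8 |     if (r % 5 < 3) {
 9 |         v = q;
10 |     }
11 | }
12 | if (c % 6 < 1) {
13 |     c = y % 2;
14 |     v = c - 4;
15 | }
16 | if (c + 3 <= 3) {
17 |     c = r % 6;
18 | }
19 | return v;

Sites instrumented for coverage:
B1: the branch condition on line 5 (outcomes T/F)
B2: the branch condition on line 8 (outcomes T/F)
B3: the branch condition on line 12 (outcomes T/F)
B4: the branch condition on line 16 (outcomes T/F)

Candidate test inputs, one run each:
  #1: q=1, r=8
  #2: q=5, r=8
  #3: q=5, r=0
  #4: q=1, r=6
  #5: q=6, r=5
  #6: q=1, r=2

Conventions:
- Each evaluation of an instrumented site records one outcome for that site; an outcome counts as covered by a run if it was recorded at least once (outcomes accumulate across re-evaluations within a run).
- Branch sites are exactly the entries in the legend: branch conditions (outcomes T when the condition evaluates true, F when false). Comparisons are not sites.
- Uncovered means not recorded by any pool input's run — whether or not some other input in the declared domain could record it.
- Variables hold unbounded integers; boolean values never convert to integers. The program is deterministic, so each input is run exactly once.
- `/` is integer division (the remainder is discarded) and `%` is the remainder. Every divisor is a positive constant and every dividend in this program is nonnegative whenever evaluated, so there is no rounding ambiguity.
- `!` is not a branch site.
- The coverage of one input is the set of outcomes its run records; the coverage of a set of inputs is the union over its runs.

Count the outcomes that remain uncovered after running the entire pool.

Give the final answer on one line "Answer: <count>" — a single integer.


test 1 (q=1, r=8) hits B1=T, B2=F, B3=F, B4=F
test 2 (q=5, r=8) hits B1=T, B2=F, B3=F, B4=F
test 3 (q=5, r=0) hits B1=F, B3=F, B4=F
test 4 (q=1, r=6) hits B1=T, B2=T, B3=F, B4=F
test 5 (q=6, r=5) hits B1=T, B2=T, B3=T, B4=F
test 6 (q=1, r=2) hits B1=F, B3=F, B4=F
union over the pool: B1=T, B1=F, B2=T, B2=F, B3=T, B3=F, B4=F
uncovered (1 of 8): B4=T
Answer: 1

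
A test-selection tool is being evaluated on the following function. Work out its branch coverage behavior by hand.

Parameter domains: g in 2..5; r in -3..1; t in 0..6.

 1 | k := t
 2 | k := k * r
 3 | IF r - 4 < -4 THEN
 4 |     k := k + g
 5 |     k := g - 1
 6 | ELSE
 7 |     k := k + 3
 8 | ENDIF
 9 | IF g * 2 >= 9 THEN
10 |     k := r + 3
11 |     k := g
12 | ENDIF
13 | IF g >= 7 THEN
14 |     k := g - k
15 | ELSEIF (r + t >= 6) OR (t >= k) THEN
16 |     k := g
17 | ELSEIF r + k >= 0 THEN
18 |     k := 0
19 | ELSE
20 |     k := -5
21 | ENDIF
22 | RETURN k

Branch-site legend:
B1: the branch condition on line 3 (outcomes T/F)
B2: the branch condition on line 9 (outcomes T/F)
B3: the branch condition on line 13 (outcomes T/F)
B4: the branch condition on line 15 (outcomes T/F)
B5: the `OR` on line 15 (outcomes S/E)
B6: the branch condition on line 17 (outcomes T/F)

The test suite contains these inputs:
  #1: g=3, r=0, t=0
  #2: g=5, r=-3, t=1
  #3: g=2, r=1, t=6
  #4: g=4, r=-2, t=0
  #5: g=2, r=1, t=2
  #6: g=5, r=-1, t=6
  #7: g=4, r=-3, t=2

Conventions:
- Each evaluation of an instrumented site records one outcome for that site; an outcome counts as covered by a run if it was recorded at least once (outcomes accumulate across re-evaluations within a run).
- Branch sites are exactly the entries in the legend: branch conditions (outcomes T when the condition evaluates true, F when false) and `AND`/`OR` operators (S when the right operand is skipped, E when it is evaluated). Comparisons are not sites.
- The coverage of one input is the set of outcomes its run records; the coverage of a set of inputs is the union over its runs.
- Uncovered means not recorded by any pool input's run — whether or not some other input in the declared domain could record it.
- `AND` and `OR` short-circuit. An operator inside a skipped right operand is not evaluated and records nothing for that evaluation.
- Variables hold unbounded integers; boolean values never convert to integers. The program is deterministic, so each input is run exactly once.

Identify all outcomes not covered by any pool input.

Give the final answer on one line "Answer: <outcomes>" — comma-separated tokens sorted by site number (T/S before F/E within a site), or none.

test 1 (g=3, r=0, t=0) fires B1->F, B2->F, B3->F, B5->E, B4->F, B6->T; hits B1=F, B2=F, B3=F, B4=F, B5=E, B6=T
test 2 (g=5, r=-3, t=1) fires B1->T, B2->T, B3->F, B5->E, B4->F, B6->T; hits B1=T, B2=T, B3=F, B4=F, B5=E, B6=T
test 3 (g=2, r=1, t=6) fires B1->F, B2->F, B3->F, B5->S, B4->T; hits B1=F, B2=F, B3=F, B4=T, B5=S
test 4 (g=4, r=-2, t=0) fires B1->T, B2->F, B3->F, B5->E, B4->F, B6->T; hits B1=T, B2=F, B3=F, B4=F, B5=E, B6=T
test 5 (g=2, r=1, t=2) fires B1->F, B2->F, B3->F, B5->E, B4->F, B6->T; hits B1=F, B2=F, B3=F, B4=F, B5=E, B6=T
test 6 (g=5, r=-1, t=6) fires B1->T, B2->T, B3->F, B5->E, B4->T; hits B1=T, B2=T, B3=F, B4=T, B5=E
test 7 (g=4, r=-3, t=2) fires B1->T, B2->F, B3->F, B5->E, B4->F, B6->T; hits B1=T, B2=F, B3=F, B4=F, B5=E, B6=T
union over the pool: B1=T, B1=F, B2=T, B2=F, B3=F, B4=T, B4=F, B5=S, B5=E, B6=T
uncovered (2 of 12): B3=T, B6=F

Answer: B3=T, B6=F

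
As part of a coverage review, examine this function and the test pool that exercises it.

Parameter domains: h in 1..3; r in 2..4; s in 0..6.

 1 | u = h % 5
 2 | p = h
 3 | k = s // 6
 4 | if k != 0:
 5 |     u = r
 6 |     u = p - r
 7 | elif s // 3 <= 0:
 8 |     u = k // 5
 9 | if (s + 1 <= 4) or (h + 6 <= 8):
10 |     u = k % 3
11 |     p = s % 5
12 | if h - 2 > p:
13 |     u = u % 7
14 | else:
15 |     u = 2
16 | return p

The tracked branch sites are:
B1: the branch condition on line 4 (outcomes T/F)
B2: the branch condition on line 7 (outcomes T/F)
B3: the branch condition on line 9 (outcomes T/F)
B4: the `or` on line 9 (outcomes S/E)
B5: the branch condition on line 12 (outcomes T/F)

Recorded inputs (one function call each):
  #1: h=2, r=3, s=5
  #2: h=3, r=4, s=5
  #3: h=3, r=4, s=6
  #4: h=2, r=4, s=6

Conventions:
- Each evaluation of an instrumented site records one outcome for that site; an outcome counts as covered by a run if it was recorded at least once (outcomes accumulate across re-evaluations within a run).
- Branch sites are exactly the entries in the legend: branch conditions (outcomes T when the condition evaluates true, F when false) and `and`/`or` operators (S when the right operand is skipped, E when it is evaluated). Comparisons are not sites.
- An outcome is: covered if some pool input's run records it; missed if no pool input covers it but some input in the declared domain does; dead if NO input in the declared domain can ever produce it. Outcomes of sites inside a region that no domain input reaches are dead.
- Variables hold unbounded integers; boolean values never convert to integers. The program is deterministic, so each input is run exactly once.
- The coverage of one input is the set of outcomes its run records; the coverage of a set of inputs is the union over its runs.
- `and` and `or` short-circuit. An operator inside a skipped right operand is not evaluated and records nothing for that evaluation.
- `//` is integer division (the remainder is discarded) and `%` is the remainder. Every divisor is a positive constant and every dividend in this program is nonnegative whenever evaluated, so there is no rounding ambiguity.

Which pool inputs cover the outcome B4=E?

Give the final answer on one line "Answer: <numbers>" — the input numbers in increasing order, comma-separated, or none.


input #1 (h=2, r=3, s=5): hits B4=E
input #2 (h=3, r=4, s=5): hits B4=E
input #3 (h=3, r=4, s=6): hits B4=E
input #4 (h=2, r=4, s=6): hits B4=E
Answer: 1, 2, 3, 4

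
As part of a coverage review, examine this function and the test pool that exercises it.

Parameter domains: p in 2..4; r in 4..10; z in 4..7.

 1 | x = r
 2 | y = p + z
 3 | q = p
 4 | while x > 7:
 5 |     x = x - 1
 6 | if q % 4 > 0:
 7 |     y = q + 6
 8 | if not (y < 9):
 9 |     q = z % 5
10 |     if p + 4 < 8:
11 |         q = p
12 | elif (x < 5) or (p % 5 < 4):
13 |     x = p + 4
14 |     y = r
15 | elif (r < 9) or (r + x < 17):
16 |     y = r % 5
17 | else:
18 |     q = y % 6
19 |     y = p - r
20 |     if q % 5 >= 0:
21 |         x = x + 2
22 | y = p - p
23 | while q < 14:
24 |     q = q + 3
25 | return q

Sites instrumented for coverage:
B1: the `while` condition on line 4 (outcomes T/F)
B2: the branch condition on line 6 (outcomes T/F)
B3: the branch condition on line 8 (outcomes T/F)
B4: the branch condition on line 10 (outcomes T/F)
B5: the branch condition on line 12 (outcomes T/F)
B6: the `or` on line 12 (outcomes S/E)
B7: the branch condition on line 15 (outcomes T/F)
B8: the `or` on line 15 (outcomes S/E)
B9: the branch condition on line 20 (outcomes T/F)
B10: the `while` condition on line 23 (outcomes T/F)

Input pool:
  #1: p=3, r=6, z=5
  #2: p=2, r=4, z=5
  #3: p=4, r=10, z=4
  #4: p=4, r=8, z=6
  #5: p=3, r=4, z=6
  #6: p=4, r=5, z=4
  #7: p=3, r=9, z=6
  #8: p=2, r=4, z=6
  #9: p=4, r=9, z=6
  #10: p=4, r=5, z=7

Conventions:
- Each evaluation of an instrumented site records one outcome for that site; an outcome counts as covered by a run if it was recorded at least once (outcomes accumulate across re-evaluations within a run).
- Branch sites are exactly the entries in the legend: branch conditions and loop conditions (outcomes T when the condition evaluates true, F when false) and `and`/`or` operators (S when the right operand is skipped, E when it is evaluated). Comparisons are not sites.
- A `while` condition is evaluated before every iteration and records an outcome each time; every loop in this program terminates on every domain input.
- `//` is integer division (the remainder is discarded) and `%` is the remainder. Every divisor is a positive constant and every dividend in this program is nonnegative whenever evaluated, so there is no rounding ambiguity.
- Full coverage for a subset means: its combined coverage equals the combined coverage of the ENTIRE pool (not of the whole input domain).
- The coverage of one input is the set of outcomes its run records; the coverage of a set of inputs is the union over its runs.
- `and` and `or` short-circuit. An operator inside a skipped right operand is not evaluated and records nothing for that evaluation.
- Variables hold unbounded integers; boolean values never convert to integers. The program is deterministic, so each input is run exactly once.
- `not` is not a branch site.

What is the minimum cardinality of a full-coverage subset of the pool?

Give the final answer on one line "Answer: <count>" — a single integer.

test 1 (p=3, r=6, z=5) fires B1->F, B2->T, B3->T, B4->T, B10->T, B10->T, B10->T, B10->T, B10->F; hits B1=F, B2=T, B3=T, B4=T, B10=T, B10=F
test 2 (p=2, r=4, z=5) fires B1->F, B2->T, B3->F, B6->S, B5->T, B10->T, B10->T, B10->T, B10->T, B10->F; hits B1=F, B2=T, B3=F, B5=T, B6=S, B10=T, B10=F
test 3 (p=4, r=10, z=4) fires B1->T, B1->T, B1->T, B1->F, B2->F, B3->F, B6->E, B5->F, B8->E, B7->F, B9->T, B10->T, B10->T, B10->T, ...; hits B1=T, B1=F, B2=F, B3=F, B5=F, B6=E, B7=F, B8=E, B9=T, B10=T, B10=F
test 4 (p=4, r=8, z=6) fires B1->T, B1->F, B2->F, B3->T, B4->F, B10->T, B10->T, B10->T, B10->T, B10->T, B10->F; hits B1=T, B1=F, B2=F, B3=T, B4=F, B10=T, B10=F
test 5 (p=3, r=4, z=6) fires B1->F, B2->T, B3->T, B4->T, B10->T, B10->T, B10->T, B10->T, B10->F; hits B1=F, B2=T, B3=T, B4=T, B10=T, B10=F
test 6 (p=4, r=5, z=4) fires B1->F, B2->F, B3->F, B6->E, B5->F, B8->S, B7->T, B10->T, B10->T, B10->T, B10->T, B10->F; hits B1=F, B2=F, B3=F, B5=F, B6=E, B7=T, B8=S, B10=T, B10=F
test 7 (p=3, r=9, z=6) fires B1->T, B1->T, B1->F, B2->T, B3->T, B4->T, B10->T, B10->T, B10->T, B10->T, B10->F; hits B1=T, B1=F, B2=T, B3=T, B4=T, B10=T, B10=F
test 8 (p=2, r=4, z=6) fires B1->F, B2->T, B3->F, B6->S, B5->T, B10->T, B10->T, B10->T, B10->T, B10->F; hits B1=F, B2=T, B3=F, B5=T, B6=S, B10=T, B10=F
test 9 (p=4, r=9, z=6) fires B1->T, B1->T, B1->F, B2->F, B3->T, B4->F, B10->T, B10->T, B10->T, B10->T, B10->T, B10->F; hits B1=T, B1=F, B2=F, B3=T, B4=F, B10=T, B10=F
test 10 (p=4, r=5, z=7) fires B1->F, B2->F, B3->T, B4->F, B10->T, B10->T, B10->T, B10->T, B10->F; hits B1=F, B2=F, B3=T, B4=F, B10=T, B10=F
union over all inputs: B1=T, B1=F, B2=T, B2=F, B3=T, B3=F, B4=T, B4=F, B5=T, B5=F, B6=S, B6=E, B7=T, B7=F, B8=S, B8=E, B9=T, B10=T, B10=F (19 outcomes)
no size-1 subset reaches all 19 outcomes (best union: 11/19)
no size-2 subset reaches all 19 outcomes (best union: 14/19)
no size-3 subset reaches all 19 outcomes (best union: 16/19)
no size-4 subset reaches all 19 outcomes (best union: 18/19)
at size 5, {1, 2, 3, 4, 6} reaches all 19 outcomes; every lexicographically earlier size-5 subset fails

Answer: 5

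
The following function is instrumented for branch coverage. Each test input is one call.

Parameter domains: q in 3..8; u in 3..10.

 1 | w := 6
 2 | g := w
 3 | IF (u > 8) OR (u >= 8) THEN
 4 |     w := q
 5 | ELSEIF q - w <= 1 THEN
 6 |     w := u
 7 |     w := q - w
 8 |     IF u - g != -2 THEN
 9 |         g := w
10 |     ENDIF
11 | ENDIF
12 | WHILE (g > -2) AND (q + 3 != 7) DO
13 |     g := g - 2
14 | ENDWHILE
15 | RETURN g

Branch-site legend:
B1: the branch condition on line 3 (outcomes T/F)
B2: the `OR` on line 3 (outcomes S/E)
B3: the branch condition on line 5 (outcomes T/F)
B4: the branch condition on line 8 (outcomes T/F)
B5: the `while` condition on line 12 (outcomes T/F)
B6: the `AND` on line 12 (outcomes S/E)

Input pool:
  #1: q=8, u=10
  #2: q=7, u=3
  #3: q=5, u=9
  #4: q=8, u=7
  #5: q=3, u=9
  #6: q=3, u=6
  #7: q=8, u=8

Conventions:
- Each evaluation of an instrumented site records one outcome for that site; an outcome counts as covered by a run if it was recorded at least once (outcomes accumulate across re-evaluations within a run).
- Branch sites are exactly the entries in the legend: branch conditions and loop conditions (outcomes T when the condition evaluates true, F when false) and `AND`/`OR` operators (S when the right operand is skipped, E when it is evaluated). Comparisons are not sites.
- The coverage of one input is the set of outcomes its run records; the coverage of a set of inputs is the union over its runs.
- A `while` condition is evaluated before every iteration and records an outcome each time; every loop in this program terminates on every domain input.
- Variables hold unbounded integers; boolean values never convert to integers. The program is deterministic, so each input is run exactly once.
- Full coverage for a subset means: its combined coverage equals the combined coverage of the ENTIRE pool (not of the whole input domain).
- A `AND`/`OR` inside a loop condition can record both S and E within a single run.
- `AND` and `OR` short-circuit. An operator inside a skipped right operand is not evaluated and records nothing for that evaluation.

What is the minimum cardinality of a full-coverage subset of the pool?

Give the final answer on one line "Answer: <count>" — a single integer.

test 1 (q=8, u=10) hits B1=T, B2=S, B5=T, B5=F, B6=S, B6=E
test 2 (q=7, u=3) hits B1=F, B2=E, B3=T, B4=T, B5=T, B5=F, B6=S, B6=E
test 3 (q=5, u=9) hits B1=T, B2=S, B5=T, B5=F, B6=S, B6=E
test 4 (q=8, u=7) hits B1=F, B2=E, B3=F, B5=T, B5=F, B6=S, B6=E
test 5 (q=3, u=9) hits B1=T, B2=S, B5=T, B5=F, B6=S, B6=E
test 6 (q=3, u=6) hits B1=F, B2=E, B3=T, B4=T, B5=F, B6=S
test 7 (q=8, u=8) hits B1=T, B2=E, B5=T, B5=F, B6=S, B6=E
union over all inputs: B1=T, B1=F, B2=S, B2=E, B3=T, B3=F, B4=T, B5=T, B5=F, B6=S, B6=E (11 outcomes)
no size-1 subset reaches all 11 outcomes (best union: 8/11)
no size-2 subset reaches all 11 outcomes (best union: 10/11)
size 3: inputs {1, 2, 4} cover all 11 outcomes, and no lexicographically smaller subset of this size does

Answer: 3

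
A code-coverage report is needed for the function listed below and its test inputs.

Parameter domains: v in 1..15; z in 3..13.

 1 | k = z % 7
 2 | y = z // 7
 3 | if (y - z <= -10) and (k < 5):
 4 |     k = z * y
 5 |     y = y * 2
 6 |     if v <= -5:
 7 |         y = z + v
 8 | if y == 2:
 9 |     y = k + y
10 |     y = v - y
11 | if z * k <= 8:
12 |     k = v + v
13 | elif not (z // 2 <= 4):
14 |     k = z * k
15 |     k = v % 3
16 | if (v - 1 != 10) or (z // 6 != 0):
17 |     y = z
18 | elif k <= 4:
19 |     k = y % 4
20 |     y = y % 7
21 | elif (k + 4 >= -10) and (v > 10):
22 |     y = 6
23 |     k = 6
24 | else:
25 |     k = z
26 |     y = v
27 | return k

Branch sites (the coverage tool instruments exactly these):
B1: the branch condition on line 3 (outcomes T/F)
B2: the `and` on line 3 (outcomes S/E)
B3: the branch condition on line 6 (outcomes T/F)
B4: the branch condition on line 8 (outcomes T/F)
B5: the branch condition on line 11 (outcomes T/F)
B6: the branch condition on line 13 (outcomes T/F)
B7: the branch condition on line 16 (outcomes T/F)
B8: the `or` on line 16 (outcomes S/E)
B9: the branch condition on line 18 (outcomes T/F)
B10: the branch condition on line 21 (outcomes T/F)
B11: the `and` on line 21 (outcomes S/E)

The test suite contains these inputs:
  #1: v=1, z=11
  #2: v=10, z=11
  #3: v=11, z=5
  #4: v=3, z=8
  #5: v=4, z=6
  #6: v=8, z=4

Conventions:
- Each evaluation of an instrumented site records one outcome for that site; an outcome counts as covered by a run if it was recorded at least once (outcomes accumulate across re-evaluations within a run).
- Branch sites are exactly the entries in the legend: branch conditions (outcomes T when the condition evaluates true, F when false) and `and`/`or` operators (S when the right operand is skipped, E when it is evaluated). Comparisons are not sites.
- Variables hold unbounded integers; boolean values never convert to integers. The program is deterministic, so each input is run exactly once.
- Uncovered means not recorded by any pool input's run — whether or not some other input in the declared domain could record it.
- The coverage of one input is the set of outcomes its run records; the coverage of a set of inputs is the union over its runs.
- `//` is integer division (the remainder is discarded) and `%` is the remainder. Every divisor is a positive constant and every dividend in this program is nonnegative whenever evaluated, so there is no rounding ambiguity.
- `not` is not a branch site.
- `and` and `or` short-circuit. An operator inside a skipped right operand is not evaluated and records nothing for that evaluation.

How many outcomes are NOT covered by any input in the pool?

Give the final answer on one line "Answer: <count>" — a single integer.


test 1 (v=1, z=11) fires B2->E, B1->T, B3->F, B4->T, B5->F, B6->T, B8->S, B7->T; hits B1=T, B2=E, B3=F, B4=T, B5=F, B6=T, B7=T, B8=S
test 2 (v=10, z=11) fires B2->E, B1->T, B3->F, B4->T, B5->F, B6->T, B8->S, B7->T; hits B1=T, B2=E, B3=F, B4=T, B5=F, B6=T, B7=T, B8=S
test 3 (v=11, z=5) fires B2->S, B1->F, B4->F, B5->F, B6->F, B8->E, B7->F, B9->F, B11->E, B10->T; hits B1=F, B2=S, B4=F, B5=F, B6=F, B7=F, B8=E, B9=F, B10=T, B11=E
test 4 (v=3, z=8) fires B2->S, B1->F, B4->F, B5->T, B8->S, B7->T; hits B1=F, B2=S, B4=F, B5=T, B7=T, B8=S
test 5 (v=4, z=6) fires B2->S, B1->F, B4->F, B5->F, B6->F, B8->S, B7->T; hits B1=F, B2=S, B4=F, B5=F, B6=F, B7=T, B8=S
test 6 (v=8, z=4) fires B2->S, B1->F, B4->F, B5->F, B6->F, B8->S, B7->T; hits B1=F, B2=S, B4=F, B5=F, B6=F, B7=T, B8=S
union over the pool: B1=T, B1=F, B2=S, B2=E, B3=F, B4=T, B4=F, B5=T, B5=F, B6=T, B6=F, B7=T, B7=F, B8=S, B8=E, B9=F, B10=T, B11=E
uncovered (4 of 22): B3=T, B9=T, B10=F, B11=S
Answer: 4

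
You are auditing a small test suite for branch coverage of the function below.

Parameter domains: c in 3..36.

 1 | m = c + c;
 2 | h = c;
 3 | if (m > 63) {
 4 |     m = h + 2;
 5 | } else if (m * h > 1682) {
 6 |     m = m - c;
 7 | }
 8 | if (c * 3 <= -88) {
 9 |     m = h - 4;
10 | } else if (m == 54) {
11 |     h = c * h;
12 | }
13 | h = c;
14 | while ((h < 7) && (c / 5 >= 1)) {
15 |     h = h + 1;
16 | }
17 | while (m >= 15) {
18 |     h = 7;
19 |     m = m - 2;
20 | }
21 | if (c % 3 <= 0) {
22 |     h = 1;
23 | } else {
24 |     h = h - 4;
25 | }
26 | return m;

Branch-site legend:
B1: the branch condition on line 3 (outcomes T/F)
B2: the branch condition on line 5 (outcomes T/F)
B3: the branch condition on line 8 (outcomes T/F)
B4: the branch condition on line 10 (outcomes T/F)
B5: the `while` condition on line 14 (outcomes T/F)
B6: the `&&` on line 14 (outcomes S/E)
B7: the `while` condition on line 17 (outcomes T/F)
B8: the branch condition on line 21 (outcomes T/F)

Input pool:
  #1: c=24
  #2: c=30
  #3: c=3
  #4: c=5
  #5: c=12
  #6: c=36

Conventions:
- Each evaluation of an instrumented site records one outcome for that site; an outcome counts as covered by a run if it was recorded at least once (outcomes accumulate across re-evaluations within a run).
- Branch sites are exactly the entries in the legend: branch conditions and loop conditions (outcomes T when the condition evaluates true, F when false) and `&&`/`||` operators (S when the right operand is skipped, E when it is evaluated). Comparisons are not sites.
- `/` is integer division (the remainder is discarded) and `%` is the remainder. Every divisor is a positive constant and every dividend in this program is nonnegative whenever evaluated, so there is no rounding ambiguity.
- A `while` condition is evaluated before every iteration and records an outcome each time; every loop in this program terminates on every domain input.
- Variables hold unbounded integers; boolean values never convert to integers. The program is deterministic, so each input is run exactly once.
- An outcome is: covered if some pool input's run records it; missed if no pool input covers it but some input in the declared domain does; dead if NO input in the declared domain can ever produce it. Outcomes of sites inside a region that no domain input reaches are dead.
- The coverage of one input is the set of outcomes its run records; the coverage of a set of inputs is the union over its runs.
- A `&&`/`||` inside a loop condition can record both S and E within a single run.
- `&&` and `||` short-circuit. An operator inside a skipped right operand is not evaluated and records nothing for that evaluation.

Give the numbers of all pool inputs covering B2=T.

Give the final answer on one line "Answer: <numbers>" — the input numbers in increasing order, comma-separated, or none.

input #1 (c=24): misses B2=T
input #2 (c=30): covers B2=T
input #3 (c=3): misses B2=T
input #4 (c=5): misses B2=T
input #5 (c=12): misses B2=T
input #6 (c=36): misses B2=T

Answer: 2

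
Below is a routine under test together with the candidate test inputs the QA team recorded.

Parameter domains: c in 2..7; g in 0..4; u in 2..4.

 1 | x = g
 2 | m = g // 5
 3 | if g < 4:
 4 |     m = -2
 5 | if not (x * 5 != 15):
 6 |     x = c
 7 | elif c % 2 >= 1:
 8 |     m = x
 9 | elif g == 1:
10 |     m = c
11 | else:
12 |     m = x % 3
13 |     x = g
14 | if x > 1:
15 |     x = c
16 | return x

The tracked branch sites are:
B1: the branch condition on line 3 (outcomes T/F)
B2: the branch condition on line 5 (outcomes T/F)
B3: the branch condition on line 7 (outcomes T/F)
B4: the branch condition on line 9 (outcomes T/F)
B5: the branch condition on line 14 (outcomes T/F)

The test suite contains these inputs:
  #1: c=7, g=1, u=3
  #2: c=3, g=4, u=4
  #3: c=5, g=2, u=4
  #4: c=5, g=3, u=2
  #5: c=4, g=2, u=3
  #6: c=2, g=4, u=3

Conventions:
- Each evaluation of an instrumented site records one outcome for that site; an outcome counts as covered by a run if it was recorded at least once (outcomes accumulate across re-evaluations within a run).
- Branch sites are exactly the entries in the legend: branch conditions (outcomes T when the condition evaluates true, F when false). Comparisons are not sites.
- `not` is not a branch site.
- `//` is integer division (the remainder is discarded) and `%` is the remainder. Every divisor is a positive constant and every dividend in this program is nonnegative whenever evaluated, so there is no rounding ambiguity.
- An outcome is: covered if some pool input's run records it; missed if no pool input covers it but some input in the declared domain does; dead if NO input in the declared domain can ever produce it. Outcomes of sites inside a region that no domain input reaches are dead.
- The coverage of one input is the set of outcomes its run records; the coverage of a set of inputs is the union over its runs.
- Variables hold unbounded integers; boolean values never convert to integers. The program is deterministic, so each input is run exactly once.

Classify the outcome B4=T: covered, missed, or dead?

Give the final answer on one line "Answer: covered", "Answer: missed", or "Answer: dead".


no pool input records B4=T
but domain input (c=2, g=1, u=2) does record it -> reachable, so missed
Answer: missed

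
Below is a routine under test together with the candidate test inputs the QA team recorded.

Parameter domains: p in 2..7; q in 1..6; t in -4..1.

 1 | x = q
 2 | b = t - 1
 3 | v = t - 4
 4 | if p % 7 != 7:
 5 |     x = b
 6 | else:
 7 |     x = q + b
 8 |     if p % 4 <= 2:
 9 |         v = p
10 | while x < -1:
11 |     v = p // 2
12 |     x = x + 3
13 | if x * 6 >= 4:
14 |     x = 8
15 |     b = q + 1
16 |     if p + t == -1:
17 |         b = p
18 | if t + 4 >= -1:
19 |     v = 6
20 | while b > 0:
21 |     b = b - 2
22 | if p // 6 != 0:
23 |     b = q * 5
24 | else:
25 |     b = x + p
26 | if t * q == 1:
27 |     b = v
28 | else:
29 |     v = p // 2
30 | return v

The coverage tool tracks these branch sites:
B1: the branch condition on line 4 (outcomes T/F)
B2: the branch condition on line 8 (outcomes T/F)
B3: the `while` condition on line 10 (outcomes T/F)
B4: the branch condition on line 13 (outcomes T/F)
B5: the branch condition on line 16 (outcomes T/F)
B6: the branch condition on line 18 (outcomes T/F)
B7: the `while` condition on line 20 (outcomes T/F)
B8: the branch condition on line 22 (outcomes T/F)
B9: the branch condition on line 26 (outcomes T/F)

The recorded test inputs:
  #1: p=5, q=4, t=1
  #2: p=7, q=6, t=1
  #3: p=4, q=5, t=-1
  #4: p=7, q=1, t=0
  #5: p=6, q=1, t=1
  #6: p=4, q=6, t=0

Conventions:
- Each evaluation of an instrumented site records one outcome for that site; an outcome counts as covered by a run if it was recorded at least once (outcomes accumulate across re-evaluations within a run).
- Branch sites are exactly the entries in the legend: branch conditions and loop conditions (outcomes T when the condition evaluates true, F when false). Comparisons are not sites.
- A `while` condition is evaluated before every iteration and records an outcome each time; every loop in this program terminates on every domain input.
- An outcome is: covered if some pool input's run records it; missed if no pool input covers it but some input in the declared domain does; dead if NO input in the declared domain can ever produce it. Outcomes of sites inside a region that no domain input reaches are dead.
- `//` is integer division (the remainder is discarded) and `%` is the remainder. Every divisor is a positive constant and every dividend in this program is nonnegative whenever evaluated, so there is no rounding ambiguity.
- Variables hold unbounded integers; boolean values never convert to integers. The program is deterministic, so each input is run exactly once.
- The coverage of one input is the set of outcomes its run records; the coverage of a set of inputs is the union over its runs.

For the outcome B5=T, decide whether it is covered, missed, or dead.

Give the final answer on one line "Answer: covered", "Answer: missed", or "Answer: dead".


no pool input records B5=T
but domain input (p=3, q=1, t=-4) does record it -> reachable, so missed
Answer: missed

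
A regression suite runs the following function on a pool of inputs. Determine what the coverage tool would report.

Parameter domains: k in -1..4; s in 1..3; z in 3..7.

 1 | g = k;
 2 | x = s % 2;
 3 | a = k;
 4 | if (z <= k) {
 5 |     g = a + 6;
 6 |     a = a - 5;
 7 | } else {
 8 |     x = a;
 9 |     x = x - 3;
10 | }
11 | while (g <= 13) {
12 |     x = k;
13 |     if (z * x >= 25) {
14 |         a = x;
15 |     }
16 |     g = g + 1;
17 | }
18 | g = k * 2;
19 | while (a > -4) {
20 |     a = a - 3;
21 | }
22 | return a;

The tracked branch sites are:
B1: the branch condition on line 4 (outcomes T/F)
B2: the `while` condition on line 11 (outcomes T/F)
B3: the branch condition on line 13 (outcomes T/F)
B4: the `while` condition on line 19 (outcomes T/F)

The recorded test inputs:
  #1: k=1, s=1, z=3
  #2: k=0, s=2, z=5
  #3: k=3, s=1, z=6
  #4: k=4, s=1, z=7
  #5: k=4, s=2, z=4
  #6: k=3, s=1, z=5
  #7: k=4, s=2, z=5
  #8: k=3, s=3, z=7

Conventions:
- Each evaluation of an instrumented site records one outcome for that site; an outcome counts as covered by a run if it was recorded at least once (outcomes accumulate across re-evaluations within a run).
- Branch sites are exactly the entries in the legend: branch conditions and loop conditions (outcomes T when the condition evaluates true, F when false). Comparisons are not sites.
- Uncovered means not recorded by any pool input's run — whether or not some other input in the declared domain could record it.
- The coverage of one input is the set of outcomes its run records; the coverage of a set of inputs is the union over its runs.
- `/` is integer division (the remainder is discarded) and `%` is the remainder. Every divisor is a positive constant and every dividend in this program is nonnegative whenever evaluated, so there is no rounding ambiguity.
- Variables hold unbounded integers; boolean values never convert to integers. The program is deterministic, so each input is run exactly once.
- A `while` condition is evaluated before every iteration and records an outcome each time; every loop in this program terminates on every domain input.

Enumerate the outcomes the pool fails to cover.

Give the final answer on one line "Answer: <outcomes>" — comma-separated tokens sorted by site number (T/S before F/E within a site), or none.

#1 (k=1, s=1, z=3) -> B1->F, B2->T, B3->F, B2->T, B3->F, B2->T, B3->F, B2->T, B3->F, B2->T, B3->F, B2->T, B3->F, B2->T, ...; covered: B1=F, B2=T, B2=F, B3=F, B4=T, B4=F
#2 (k=0, s=2, z=5) -> B1->F, B2->T, B3->F, B2->T, B3->F, B2->T, B3->F, B2->T, B3->F, B2->T, B3->F, B2->T, B3->F, B2->T, ...; covered: B1=F, B2=T, B2=F, B3=F, B4=T, B4=F
#3 (k=3, s=1, z=6) -> B1->F, B2->T, B3->F, B2->T, B3->F, B2->T, B3->F, B2->T, B3->F, B2->T, B3->F, B2->T, B3->F, B2->T, ...; covered: B1=F, B2=T, B2=F, B3=F, B4=T, B4=F
#4 (k=4, s=1, z=7) -> B1->F, B2->T, B3->T, B2->T, B3->T, B2->T, B3->T, B2->T, B3->T, B2->T, B3->T, B2->T, B3->T, B2->T, ...; covered: B1=F, B2=T, B2=F, B3=T, B4=T, B4=F
#5 (k=4, s=2, z=4) -> B1->T, B2->T, B3->F, B2->T, B3->F, B2->T, B3->F, B2->T, B3->F, B2->F, B4->T, B4->F; covered: B1=T, B2=T, B2=F, B3=F, B4=T, B4=F
#6 (k=3, s=1, z=5) -> B1->F, B2->T, B3->F, B2->T, B3->F, B2->T, B3->F, B2->T, B3->F, B2->T, B3->F, B2->T, B3->F, B2->T, ...; covered: B1=F, B2=T, B2=F, B3=F, B4=T, B4=F
#7 (k=4, s=2, z=5) -> B1->F, B2->T, B3->F, B2->T, B3->F, B2->T, B3->F, B2->T, B3->F, B2->T, B3->F, B2->T, B3->F, B2->T, ...; covered: B1=F, B2=T, B2=F, B3=F, B4=T, B4=F
#8 (k=3, s=3, z=7) -> B1->F, B2->T, B3->F, B2->T, B3->F, B2->T, B3->F, B2->T, B3->F, B2->T, B3->F, B2->T, B3->F, B2->T, ...; covered: B1=F, B2=T, B2=F, B3=F, B4=T, B4=F
union over the pool: B1=T, B1=F, B2=T, B2=F, B3=T, B3=F, B4=T, B4=F
uncovered (0 of 8): none

Answer: none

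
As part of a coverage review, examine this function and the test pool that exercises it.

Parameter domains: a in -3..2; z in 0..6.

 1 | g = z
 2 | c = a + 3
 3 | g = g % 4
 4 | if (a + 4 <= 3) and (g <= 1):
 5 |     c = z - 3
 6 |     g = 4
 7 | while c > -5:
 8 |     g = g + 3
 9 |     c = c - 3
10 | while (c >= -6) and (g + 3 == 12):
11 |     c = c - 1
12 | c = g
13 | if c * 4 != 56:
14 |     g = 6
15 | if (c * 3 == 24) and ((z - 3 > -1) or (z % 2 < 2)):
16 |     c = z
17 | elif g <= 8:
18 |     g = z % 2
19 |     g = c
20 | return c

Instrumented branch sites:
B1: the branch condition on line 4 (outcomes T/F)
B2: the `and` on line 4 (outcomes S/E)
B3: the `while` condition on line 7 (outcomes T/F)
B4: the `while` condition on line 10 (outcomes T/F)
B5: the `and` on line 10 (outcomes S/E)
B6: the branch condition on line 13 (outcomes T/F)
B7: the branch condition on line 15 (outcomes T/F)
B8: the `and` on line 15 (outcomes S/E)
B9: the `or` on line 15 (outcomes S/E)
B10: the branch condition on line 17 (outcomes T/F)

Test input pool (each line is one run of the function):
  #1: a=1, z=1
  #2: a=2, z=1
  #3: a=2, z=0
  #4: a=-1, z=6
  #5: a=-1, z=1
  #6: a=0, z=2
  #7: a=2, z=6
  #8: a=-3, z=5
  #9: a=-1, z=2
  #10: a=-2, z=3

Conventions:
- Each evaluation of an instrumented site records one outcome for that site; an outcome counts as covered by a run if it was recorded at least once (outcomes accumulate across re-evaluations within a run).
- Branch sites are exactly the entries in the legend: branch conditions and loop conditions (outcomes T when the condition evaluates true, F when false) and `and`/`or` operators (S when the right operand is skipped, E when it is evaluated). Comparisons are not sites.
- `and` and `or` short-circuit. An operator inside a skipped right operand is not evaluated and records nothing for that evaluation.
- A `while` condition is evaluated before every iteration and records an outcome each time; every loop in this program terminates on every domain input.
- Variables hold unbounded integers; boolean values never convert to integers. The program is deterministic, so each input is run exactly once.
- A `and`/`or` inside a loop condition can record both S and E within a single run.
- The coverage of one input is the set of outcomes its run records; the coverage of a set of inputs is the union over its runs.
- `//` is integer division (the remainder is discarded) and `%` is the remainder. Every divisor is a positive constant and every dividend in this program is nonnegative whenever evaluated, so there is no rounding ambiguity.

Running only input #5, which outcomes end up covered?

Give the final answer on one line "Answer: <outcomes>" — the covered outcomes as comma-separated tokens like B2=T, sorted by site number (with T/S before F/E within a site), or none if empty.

Simulating input #5 (a=-1, z=1) step by step:
  B2->E, B1->T, B3->T, B3->F, B5->E, B4->F, B6->T, B8->S, B7->F, B10->T
as a set, this run covers: B1=T, B2=E, B3=T, B3=F, B4=F, B5=E, B6=T, B7=F, B8=S, B10=T

Answer: B1=T, B2=E, B3=T, B3=F, B4=F, B5=E, B6=T, B7=F, B8=S, B10=T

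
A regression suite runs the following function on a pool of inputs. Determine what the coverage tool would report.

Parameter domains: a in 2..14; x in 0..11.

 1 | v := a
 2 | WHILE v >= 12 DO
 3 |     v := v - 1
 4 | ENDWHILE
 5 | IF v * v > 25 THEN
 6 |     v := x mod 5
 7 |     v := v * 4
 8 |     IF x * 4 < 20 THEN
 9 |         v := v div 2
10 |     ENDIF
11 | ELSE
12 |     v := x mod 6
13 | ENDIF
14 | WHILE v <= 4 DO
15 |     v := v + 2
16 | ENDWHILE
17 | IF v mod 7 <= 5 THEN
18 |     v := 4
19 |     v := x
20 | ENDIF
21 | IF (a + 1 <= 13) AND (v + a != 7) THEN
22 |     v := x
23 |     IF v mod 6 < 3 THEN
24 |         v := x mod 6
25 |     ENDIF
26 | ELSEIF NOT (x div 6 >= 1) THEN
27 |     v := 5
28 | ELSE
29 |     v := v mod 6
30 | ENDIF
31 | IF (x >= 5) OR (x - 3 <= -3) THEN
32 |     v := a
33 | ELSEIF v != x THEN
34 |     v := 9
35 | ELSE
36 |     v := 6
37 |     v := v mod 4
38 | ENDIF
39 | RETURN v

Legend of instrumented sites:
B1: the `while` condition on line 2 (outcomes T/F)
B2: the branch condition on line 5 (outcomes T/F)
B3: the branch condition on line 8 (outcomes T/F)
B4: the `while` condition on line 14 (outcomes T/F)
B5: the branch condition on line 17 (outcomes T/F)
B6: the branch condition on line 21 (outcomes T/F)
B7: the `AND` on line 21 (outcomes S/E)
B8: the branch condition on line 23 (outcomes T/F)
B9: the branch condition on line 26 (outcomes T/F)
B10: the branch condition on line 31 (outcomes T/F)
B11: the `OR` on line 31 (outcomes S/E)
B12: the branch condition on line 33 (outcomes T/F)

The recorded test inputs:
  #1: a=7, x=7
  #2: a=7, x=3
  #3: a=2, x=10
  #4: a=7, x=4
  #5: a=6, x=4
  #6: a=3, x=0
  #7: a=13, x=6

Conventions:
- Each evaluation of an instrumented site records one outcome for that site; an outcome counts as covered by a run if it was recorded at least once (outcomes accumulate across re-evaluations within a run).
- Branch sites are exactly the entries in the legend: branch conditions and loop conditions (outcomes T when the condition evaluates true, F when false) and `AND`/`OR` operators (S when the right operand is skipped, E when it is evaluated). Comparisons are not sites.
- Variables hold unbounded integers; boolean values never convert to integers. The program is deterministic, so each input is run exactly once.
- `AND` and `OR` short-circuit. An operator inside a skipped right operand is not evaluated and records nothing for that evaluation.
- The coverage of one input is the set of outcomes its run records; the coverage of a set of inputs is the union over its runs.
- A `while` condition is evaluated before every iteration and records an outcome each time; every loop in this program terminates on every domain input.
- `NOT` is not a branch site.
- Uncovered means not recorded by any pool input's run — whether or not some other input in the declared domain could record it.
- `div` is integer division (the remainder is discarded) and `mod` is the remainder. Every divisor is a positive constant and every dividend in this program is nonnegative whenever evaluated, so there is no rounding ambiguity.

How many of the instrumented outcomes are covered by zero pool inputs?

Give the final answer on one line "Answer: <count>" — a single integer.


input #1, a=7, x=7: events B1->F, B2->T, B3->F, B4->F, B5->T, B7->E, B6->T, B8->T, B11->S, B10->T; outcomes B1=F, B2=T, B3=F, B4=F, B5=T, B6=T, B7=E, B8=T, B10=T, B11=S
input #2, a=7, x=3: events B1->F, B2->T, B3->T, B4->F, B5->F, B7->E, B6->T, B8->F, B11->E, B10->F, B12->F; outcomes B1=F, B2=T, B3=T, B4=F, B5=F, B6=T, B7=E, B8=F, B10=F, B11=E, B12=F
input #3, a=2, x=10: events B1->F, B2->F, B4->T, B4->F, B5->F, B7->E, B6->T, B8->F, B11->S, B10->T; outcomes B1=F, B2=F, B4=T, B4=F, B5=F, B6=T, B7=E, B8=F, B10=T, B11=S
input #4, a=7, x=4: events B1->F, B2->T, B3->T, B4->F, B5->T, B7->E, B6->T, B8->F, B11->E, B10->F, B12->F; outcomes B1=F, B2=T, B3=T, B4=F, B5=T, B6=T, B7=E, B8=F, B10=F, B11=E, B12=F
input #5, a=6, x=4: events B1->F, B2->T, B3->T, B4->F, B5->T, B7->E, B6->T, B8->F, B11->E, B10->F, B12->F; outcomes B1=F, B2=T, B3=T, B4=F, B5=T, B6=T, B7=E, B8=F, B10=F, B11=E, B12=F
input #6, a=3, x=0: events B1->F, B2->F, B4->T, B4->T, B4->T, B4->F, B5->F, B7->E, B6->T, B8->T, B11->E, B10->T; outcomes B1=F, B2=F, B4=T, B4=F, B5=F, B6=T, B7=E, B8=T, B10=T, B11=E
input #7, a=13, x=6: events B1->T, B1->T, B1->F, B2->T, B3->F, B4->T, B4->F, B5->F, B7->S, B6->F, B9->F, B11->S, B10->T; outcomes B1=T, B1=F, B2=T, B3=F, B4=T, B4=F, B5=F, B6=F, B7=S, B9=F, B10=T, B11=S
union over the pool: B1=T, B1=F, B2=T, B2=F, B3=T, B3=F, B4=T, B4=F, B5=T, B5=F, B6=T, B6=F, B7=S, B7=E, B8=T, B8=F, B9=F, B10=T, B10=F, B11=S, B11=E, B12=F
uncovered (2 of 24): B9=T, B12=T
Answer: 2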